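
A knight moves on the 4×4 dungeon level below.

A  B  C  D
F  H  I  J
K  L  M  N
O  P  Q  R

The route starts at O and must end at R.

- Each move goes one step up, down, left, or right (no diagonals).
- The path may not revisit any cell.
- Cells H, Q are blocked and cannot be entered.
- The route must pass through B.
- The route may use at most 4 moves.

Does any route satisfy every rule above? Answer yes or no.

Even ignoring the no-revisit rule, getting from O to R via B needs at least 4 + 5 = 9 moves (Manhattan distance per leg), which exceeds the 4-move limit.

no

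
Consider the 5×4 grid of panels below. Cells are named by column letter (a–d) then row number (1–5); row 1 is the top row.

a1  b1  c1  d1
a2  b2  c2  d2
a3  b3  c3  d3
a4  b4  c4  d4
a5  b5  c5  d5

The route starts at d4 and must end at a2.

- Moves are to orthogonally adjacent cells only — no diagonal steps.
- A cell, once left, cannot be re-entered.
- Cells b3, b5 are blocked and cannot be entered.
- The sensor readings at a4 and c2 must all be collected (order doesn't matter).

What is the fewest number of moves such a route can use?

9

Any route passes through a4 and c2 in some order between d4 and a2. Summing Manhattan distances along each leg and taking the cheapest ordering (d4 → a4 → c2 → a2) gives a lower bound of 3 + 4 + 2 = 9 moves.
A route of 9 moves achieves this: d4 → d3 → d2 → c2 → c3 → c4 → b4 → a4 → a3 → a2.
Since 9 matches the lower bound, it is optimal.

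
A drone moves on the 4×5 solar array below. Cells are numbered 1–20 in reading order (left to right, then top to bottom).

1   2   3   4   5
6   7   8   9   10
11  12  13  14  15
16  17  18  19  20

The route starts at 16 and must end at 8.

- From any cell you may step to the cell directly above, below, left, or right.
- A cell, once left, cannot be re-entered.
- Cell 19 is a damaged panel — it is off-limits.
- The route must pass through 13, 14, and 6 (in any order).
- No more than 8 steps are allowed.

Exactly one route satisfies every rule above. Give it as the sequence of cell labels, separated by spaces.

16 11 6 7 12 13 14 9 8

The 8-move cap with required stops at 13, 14, 6 leaves no slack for detours.
Route from 16: 2× up (reaching 6), right to 7, down to 12, 2× right (reaching 14), up to 9, left to 8 — 8 moves in all.
Check: all required cells visited; 8 ≤ 8 moves.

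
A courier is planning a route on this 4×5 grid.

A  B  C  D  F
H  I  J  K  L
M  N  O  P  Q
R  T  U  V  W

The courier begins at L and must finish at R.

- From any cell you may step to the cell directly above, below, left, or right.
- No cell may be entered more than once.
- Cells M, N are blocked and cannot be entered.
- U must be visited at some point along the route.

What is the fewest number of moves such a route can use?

Any route passes through U somewhere between L and R. Summing Manhattan distances along the two legs (L → U → R) gives a lower bound of 4 + 2 = 6 moves.
A route of 6 moves achieves this: L → Q → W → V → U → T → R.
Since 6 matches the lower bound, it is optimal.

6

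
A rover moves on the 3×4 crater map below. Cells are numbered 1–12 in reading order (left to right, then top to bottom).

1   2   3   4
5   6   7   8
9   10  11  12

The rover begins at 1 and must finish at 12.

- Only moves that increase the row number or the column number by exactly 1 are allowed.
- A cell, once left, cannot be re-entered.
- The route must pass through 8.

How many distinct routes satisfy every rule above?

A right/down-only route from 1 to 12 makes exactly 2 down-moves and 3 right-moves in some order.
With no other constraints that would be C(5,2) = 10 routes.
Split at 8 and multiply the segment counts: 1→8: 4; 8→12: 1; product = 4.
That gives 4 routes.

4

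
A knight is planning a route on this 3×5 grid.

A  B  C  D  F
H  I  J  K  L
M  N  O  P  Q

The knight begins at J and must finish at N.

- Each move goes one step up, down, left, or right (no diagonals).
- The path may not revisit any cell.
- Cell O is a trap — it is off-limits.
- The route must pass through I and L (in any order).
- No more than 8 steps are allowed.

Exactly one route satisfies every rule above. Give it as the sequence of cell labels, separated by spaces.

J K L F D C B I N

Any route must reach I and L and still end at N within 8 moves, so the order of the required stops is forced.
Route from J: right 2 to L, up 1 to F, left 3 to B, down 2 to N — 8 moves in all.
Check: all required cells visited; 8 ≤ 8 moves.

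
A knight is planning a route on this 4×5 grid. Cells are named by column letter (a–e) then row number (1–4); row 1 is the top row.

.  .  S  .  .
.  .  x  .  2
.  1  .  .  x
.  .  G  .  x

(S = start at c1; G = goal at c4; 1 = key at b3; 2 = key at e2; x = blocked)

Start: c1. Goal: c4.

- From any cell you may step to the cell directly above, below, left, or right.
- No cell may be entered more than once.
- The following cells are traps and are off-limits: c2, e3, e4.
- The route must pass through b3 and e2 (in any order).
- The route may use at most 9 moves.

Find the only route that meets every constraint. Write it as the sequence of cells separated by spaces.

c1 d1 e1 e2 d2 d3 c3 b3 b4 c4

The budget equals the shortest possible length, so every move has to be on a shortest route through the required cells.
Route from c1: 2× right (reaching e1), down to e2, left to d2, down to d3, 2× left (reaching b3), down to b4, right to c4 — 9 moves in all.
Check: all required cells visited; 9 ≤ 9 moves.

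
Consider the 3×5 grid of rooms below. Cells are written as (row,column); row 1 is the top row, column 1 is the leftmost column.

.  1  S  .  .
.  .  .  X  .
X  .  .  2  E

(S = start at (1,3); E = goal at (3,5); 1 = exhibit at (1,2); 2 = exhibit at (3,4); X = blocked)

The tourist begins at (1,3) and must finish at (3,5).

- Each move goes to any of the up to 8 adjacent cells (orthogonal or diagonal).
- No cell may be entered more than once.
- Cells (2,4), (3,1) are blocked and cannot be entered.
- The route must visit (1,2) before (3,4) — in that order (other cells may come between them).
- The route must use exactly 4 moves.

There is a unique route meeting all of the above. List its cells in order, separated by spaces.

(1,3) (1,2) (2,3) (3,4) (3,5)

The waypoints must appear in the order (1,2), (3,4), with no cell reused.
Route from (1,3): left to (1,2), 2× down-right (reaching (3,4)), right to (3,5) — 4 moves in all.
Check: order respected (1 at step 1, 2 at step 3); 4 moves as required.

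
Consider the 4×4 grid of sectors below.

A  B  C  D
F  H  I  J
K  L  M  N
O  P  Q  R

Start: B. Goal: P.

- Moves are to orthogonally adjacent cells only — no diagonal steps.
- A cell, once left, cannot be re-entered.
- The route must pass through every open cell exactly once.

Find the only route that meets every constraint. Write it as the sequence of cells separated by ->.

B -> A -> F -> H -> I -> C -> D -> J -> N -> R -> Q -> M -> L -> K -> O -> P

Need to visit all 16 open cells exactly once, starting at B and ending at P.
Cell O has only two open neighbours (K and P), so the path must pass straight through it: one of those is the cell it's entered from and the other is where it exits.
Route from B: left to A, down to F, 2× right (reaching I), up to C, right to D, 3× down (reaching R), left to Q, up to M, 2× left (reaching K), down to O, right to P — 15 moves in all.
Check: all 16 open cells covered.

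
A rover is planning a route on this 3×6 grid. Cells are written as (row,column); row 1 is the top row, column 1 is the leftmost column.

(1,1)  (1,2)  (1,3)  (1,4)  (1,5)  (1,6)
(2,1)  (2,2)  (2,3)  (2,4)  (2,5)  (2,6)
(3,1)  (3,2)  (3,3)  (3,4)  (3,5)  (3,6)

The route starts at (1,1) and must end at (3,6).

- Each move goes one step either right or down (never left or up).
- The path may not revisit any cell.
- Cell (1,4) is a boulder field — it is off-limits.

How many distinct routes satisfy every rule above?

A right/down-only route from (1,1) to (3,6) makes exactly 2 down-moves and 5 right-moves in some order.
With no other constraints that would be C(7,2) = 21 routes.
Subtract routes through each blocked cell (inclusion–exclusion for overlaps): − through (1,4): 6 → 15.
That gives 15 routes.

15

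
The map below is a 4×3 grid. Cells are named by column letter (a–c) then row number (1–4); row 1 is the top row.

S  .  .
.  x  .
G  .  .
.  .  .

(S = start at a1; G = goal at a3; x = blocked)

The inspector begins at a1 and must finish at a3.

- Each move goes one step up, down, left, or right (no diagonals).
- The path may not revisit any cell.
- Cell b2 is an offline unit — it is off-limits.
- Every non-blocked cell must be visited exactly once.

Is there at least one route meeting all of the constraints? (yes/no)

no

Colour the cells like a checkerboard: each orthogonal step flips colour, so a Hamiltonian route alternates colours. Here there are 5 cells of one colour and 6 of the other, with start on the same colour as the goal — the counts and endpoints can't be arranged into an alternating sequence of length 11, so no Hamiltonian route exists.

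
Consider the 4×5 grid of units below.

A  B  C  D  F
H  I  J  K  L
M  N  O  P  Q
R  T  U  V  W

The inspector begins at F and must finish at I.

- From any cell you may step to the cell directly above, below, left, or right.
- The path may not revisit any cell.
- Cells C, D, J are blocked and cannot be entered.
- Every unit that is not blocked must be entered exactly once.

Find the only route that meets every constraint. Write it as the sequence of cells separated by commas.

F, L, K, P, Q, W, V, U, O, N, T, R, M, H, A, B, I

Need to visit all 17 open cells exactly once, starting at F and ending at I.
Cell W has only two open neighbours (Q and V), so the path must pass straight through it: one of those is the cell it's entered from and the other is where it exits.
Route from F: down 1 to L, left 1 to K, down 1 to P, right 1 to Q, down 1 to W, left 2 to U, up 1 to O, left 1 to N, down 1 to T, left 1 to R, up 3 to A, right 1 to B, down 1 to I — 16 moves in all.
Check: all 17 open cells covered.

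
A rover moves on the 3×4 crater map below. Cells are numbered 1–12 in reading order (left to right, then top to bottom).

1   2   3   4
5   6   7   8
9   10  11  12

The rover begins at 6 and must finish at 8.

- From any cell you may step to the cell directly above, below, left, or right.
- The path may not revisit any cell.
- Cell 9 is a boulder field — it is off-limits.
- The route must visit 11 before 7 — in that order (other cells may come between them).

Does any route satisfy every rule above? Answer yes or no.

yes

One route that works: 6 → 10 → 11 → 7 → 8.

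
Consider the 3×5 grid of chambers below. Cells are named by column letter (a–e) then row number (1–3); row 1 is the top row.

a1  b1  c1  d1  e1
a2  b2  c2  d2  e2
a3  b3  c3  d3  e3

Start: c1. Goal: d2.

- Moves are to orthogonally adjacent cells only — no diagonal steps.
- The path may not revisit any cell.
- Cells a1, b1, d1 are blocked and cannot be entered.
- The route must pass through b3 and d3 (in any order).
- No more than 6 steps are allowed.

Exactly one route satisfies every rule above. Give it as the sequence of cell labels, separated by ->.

c1 -> c2 -> b2 -> b3 -> c3 -> d3 -> d2

The budget equals the shortest possible length, so every move has to be on a shortest route through the required cells.
Route from c1: down 1 to c2, left 1 to b2, down 1 to b3, right 2 to d3, up 1 to d2 — 6 moves in all.
Check: all required cells visited; 6 ≤ 6 moves.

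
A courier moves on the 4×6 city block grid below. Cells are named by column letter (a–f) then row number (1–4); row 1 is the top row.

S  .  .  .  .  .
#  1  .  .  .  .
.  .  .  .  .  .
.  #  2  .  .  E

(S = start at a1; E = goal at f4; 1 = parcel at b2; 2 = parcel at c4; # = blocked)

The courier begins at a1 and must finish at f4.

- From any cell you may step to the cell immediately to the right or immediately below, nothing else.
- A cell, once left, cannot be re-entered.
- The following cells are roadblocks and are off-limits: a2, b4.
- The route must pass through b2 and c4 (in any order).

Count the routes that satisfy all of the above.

2

A right/down-only route from a1 to f4 makes exactly 3 down-moves and 5 right-moves in some order.
With no other constraints that would be C(8,3) = 56 routes.
A monotone route can only reach the required cells in the order b2, c4, so split there and multiply the segment counts (each segment already excludes blocked cells): a1→b2: 1; b2→c4: 2; c4→f4: 1; product = 2.
That gives 2 routes.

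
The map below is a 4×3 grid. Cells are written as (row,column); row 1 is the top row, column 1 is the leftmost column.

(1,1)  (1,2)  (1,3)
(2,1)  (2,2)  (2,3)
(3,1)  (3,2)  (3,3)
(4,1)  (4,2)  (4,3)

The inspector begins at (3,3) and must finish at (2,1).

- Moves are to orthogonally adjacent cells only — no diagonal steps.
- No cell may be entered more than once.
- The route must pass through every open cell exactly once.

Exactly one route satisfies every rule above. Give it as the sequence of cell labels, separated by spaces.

Need to visit all 12 open cells exactly once, starting at (3,3) and ending at (2,1).
Cell (4,1) has only two open neighbours ((3,1) and (4,2)), so the path must pass straight through it: one of those is the cell it's entered from and the other is where it exits.
Route from (3,3): down to (4,3), 2× left (reaching (4,1)), up to (3,1), right to (3,2), up to (2,2), right to (2,3), up to (1,3), 2× left (reaching (1,1)), down to (2,1) — 11 moves in all.
Check: all 12 open cells covered.

(3,3) (4,3) (4,2) (4,1) (3,1) (3,2) (2,2) (2,3) (1,3) (1,2) (1,1) (2,1)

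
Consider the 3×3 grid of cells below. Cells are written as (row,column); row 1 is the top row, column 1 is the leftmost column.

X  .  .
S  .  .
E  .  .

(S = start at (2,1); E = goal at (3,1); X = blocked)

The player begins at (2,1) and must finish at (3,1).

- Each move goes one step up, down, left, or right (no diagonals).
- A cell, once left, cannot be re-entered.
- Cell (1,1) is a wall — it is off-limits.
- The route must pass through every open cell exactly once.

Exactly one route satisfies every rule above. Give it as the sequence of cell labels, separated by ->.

(2,1) -> (2,2) -> (1,2) -> (1,3) -> (2,3) -> (3,3) -> (3,2) -> (3,1)

Need to visit all 8 open cells exactly once, starting at (2,1) and ending at (3,1).
Cell (3,3) has only two open neighbours ((2,3) and (3,2)), so the path must pass straight through it: one of those is the cell it's entered from and the other is where it exits.
Route from (2,1): right to (2,2), up to (1,2), right to (1,3), 2× down (reaching (3,3)), 2× left (reaching (3,1)) — 7 moves in all.
Check: all 8 open cells covered.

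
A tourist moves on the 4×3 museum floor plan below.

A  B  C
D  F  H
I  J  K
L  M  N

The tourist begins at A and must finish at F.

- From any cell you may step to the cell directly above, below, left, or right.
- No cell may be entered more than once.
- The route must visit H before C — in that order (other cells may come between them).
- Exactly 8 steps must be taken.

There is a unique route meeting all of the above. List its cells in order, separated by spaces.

A D I J K H C B F

The waypoints must appear in the order H, C, with no cell reused.
Route from A: down 2 to I, right 2 to K, up 2 to C, left 1 to B, down 1 to F — 8 moves in all.
Check: order respected (H at step 5, C at step 6); 8 moves as required.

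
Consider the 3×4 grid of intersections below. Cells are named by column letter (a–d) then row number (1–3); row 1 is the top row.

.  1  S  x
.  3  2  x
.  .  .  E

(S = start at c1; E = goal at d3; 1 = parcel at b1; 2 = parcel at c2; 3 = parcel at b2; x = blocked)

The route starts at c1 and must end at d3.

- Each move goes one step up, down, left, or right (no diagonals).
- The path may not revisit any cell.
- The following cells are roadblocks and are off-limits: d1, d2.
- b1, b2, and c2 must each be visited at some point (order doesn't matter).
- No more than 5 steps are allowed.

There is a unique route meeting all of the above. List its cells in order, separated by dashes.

c1 - b1 - b2 - c2 - c3 - d3

The 5-move cap with required stops at b1, b2, c2 leaves no slack for detours.
Route from c1: left 1 to b1, down 1 to b2, right 1 to c2, down 1 to c3, right 1 to d3 — 5 moves in all.
Check: all required cells visited; 5 ≤ 5 moves.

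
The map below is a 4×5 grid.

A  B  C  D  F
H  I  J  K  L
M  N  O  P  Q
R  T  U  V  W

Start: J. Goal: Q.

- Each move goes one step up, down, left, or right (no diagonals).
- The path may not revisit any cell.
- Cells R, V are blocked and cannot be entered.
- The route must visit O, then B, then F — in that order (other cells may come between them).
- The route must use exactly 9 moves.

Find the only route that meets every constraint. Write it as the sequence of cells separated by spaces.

The waypoints must appear in the order O, B, F, with no cell reused.
Route from J: down 1 to O, left 1 to N, up 2 to B, right 3 to F, down 2 to Q — 9 moves in all.
Check: order respected (O at step 1, B at step 4, F at step 7); 9 moves as required.

J O N I B C D F L Q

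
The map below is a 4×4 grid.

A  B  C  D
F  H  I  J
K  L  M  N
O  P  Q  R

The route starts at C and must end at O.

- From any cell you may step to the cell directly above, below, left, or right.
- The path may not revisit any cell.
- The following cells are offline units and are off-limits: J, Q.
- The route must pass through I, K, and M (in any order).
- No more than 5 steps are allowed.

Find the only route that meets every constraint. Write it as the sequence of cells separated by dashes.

C - I - M - L - K - O

The 5-move cap with required stops at I, K, M leaves no slack for detours.
Route from C: 2× down (reaching M), 2× left (reaching K), down to O — 5 moves in all.
Check: all required cells visited; 5 ≤ 5 moves.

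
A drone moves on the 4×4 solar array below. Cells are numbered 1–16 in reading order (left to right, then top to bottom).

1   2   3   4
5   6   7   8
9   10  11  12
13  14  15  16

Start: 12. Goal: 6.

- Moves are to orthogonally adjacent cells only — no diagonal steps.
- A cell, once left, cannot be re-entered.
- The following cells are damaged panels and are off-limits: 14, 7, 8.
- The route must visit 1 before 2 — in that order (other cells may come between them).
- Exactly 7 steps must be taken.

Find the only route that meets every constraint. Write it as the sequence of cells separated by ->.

12 -> 11 -> 10 -> 9 -> 5 -> 1 -> 2 -> 6

The waypoints must appear in the order 1, 2, with no cell reused.
Route from 12: left 3 to 9, up 2 to 1, right 1 to 2, down 1 to 6 — 7 moves in all.
Check: order respected (1 at step 5, 2 at step 6); 7 moves as required.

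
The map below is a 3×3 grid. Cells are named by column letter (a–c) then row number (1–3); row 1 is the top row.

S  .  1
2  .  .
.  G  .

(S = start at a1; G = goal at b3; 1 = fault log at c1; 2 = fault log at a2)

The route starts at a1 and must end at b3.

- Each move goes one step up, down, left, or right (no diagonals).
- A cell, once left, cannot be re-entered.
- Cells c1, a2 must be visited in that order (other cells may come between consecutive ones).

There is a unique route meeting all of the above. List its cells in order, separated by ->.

The waypoints must appear in the order c1, a2, with no cell reused.
Route from a1: right 2 to c1, down 1 to c2, left 2 to a2, down 1 to a3, right 1 to b3 — 7 moves in all.
Check: order respected (1 at step 2, 2 at step 5).

a1 -> b1 -> c1 -> c2 -> b2 -> a2 -> a3 -> b3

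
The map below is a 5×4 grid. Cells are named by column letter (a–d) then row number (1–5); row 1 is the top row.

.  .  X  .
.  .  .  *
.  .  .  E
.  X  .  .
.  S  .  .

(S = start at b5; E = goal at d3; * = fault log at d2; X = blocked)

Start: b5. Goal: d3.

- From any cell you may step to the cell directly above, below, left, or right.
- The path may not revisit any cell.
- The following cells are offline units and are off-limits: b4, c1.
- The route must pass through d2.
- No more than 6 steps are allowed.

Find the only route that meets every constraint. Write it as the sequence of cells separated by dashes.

b5 - c5 - c4 - c3 - c2 - d2 - d3

Any route must reach d2 and still end at d3 within 6 moves, so the order of the required stops is forced.
Route from b5: right to c5, 3× up (reaching c2), right to d2, down to d3 — 6 moves in all.
Check: all required cells visited; 6 ≤ 6 moves.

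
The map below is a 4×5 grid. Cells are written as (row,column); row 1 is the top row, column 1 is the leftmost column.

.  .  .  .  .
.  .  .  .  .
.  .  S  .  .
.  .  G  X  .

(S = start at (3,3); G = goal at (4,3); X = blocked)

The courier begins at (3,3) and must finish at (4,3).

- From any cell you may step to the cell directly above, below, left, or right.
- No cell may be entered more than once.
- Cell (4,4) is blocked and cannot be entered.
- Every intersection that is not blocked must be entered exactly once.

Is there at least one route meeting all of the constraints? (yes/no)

no

Cell (4,5) has only one open neighbour but is neither the start nor the goal, so a Hamiltonian route would have to both enter and leave it through the same neighbour — impossible without revisiting.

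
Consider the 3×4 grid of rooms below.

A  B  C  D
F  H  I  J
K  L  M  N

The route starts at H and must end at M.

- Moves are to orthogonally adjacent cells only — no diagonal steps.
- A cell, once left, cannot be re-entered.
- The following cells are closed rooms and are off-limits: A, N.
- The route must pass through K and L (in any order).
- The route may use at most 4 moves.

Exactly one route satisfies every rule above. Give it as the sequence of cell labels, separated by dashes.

The 4-move cap with required stops at K, L leaves no slack for detours.
Route from H: left to F, down to K, 2× right (reaching M) — 4 moves in all.
Check: all required cells visited; 4 ≤ 4 moves.

H - F - K - L - M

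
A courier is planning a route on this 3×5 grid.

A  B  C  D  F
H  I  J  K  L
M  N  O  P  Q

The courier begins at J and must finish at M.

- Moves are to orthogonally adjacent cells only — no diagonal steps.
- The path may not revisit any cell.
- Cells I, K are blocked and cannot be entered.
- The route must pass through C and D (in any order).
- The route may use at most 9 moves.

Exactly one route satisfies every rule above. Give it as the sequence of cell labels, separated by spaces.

J C D F L Q P O N M

Any route must reach C and D and still end at M within 9 moves, so the order of the required stops is forced.
Route from J: up 1 to C, right 2 to F, down 2 to Q, left 4 to M — 9 moves in all.
Check: all required cells visited; 9 ≤ 9 moves.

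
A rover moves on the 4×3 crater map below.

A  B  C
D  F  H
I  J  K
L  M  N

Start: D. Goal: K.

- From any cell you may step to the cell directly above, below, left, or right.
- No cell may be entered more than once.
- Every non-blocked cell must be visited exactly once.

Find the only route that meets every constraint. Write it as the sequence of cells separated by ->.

D -> A -> B -> C -> H -> F -> J -> I -> L -> M -> N -> K

Need to visit all 12 open cells exactly once, starting at D and ending at K.
Cell N has only two open neighbours (K and M), so the path must pass straight through it: one of those is the cell it's entered from and the other is where it exits.
Route from D: up to A, 2× right (reaching C), down to H, left to F, down to J, left to I, down to L, 2× right (reaching N), up to K — 11 moves in all.
Check: all 12 open cells covered.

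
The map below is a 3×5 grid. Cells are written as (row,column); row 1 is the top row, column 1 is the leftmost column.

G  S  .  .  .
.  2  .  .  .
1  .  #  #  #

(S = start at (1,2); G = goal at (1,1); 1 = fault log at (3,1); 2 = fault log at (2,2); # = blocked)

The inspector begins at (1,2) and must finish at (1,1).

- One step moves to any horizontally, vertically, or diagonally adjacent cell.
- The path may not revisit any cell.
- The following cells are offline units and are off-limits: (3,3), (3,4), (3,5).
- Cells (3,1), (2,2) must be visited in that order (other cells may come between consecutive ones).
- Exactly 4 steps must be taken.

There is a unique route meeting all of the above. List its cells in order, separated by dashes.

(1,2) - (2,1) - (3,1) - (2,2) - (1,1)

The waypoints must appear in the order (3,1), (2,2), with no cell reused.
Route from (1,2): down-left 1 to (2,1), down 1 to (3,1), up-right 1 to (2,2), up-left 1 to (1,1) — 4 moves in all.
Check: order respected (1 at step 2, 2 at step 3); 4 moves as required.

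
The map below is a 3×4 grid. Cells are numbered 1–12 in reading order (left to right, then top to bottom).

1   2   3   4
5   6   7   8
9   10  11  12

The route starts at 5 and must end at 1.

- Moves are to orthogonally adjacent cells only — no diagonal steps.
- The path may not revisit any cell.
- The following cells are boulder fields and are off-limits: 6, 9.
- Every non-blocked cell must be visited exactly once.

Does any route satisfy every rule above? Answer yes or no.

no

Cell 10 has only one open neighbour but is neither the start nor the goal, so a Hamiltonian route would have to both enter and leave it through the same neighbour — impossible without revisiting.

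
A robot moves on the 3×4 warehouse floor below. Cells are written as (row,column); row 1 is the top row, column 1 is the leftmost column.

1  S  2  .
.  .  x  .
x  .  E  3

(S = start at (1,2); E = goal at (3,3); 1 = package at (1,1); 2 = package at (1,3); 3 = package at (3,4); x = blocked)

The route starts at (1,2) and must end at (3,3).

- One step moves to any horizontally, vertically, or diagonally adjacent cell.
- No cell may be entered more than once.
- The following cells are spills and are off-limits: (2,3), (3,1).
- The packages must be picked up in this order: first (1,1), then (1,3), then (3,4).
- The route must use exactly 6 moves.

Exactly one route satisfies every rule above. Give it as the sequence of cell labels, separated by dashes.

(1,2) - (1,1) - (2,2) - (1,3) - (2,4) - (3,4) - (3,3)

The waypoints must appear in the order (1,1), (1,3), (3,4), with no cell reused.
Route from (1,2): left to (1,1), down-right to (2,2), up-right to (1,3), down-right to (2,4), down to (3,4), left to (3,3) — 6 moves in all.
Check: order respected (1 at step 1, 2 at step 3, 3 at step 5); 6 moves as required.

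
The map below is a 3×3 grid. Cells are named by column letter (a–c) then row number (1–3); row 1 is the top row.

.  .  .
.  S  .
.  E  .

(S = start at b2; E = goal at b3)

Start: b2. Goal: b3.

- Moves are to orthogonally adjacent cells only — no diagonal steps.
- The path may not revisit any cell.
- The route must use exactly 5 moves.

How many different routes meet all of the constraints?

Need simple routes of exactly 5 moves from b2 to b3 (Manhattan distance 1, so 2 moves are spent on a detour and 2 undoing it).
Enumerating: b2 b1 a1 a2 a3 b3 | b2 b1 c1 c2 c3 b3.
That gives 2 routes.

2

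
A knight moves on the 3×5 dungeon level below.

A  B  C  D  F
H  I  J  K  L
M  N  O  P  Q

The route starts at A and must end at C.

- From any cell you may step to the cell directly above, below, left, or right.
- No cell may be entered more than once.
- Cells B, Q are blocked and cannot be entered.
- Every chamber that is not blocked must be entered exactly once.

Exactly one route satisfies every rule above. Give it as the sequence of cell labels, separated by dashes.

Need to visit all 13 open cells exactly once, starting at A and ending at C.
Cell M has only two open neighbours (H and N), so the path must pass straight through it: one of those is the cell it's entered from and the other is where it exits.
Route from A: down 2 to M, right 1 to N, up 1 to I, right 1 to J, down 1 to O, right 1 to P, up 1 to K, right 1 to L, up 1 to F, left 2 to C — 12 moves in all.
Check: all 13 open cells covered.

A - H - M - N - I - J - O - P - K - L - F - D - C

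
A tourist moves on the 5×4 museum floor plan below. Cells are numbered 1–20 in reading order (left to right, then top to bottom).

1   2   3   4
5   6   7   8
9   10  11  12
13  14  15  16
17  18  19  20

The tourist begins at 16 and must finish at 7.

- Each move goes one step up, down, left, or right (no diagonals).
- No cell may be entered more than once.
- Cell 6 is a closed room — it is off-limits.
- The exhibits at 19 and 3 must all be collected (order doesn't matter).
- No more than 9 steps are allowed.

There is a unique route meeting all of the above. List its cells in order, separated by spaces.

The budget equals the shortest possible length, so every move has to be on a shortest route through the required cells.
Route from 16: down to 20, left to 19, 2× up (reaching 11), right to 12, 2× up (reaching 4), left to 3, down to 7 — 9 moves in all.
Check: all required cells visited; 9 ≤ 9 moves.

16 20 19 15 11 12 8 4 3 7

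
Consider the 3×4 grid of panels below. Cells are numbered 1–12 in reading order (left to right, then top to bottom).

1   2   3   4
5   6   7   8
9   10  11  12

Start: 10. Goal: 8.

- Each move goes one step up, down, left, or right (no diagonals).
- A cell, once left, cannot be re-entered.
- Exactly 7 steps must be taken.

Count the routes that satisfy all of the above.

11

Need simple routes of exactly 7 moves from 10 to 8 (Manhattan distance 3, so 2 moves are spent on a detour and 2 undoing it).
Branch systematically from the start, pruning whenever the remaining move budget drops below the Manhattan distance to 8 or differs from it in parity. Grouping the completions by first move — via 6: 3; via 9: 7; via 11: 1 — and summing: 3 + 7 + 1 = 11.
That gives 11 routes.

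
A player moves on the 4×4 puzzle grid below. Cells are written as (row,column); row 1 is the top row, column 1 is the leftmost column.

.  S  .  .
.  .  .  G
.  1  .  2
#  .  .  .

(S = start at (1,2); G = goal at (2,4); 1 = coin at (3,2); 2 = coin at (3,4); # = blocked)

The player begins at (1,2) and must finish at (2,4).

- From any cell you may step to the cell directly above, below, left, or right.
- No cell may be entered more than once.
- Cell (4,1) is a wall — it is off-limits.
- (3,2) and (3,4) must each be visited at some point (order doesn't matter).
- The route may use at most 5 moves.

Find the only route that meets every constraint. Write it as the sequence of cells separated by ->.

(1,2) -> (2,2) -> (3,2) -> (3,3) -> (3,4) -> (2,4)

The budget equals the shortest possible length, so every move has to be on a shortest route through the required cells.
Route from (1,2): 2× down (reaching (3,2)), 2× right (reaching (3,4)), up to (2,4) — 5 moves in all.
Check: all required cells visited; 5 ≤ 5 moves.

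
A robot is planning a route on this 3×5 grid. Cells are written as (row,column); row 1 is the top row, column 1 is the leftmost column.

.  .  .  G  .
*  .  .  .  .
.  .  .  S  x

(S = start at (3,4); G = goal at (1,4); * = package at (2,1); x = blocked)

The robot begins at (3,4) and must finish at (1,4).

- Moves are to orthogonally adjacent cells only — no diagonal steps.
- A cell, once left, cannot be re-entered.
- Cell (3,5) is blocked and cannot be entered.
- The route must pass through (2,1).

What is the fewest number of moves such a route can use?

8

Any route passes through (2,1) somewhere between (3,4) and (1,4). Summing Manhattan distances along the two legs ((3,4) → (2,1) → (1,4)) gives a lower bound of 4 + 4 = 8 moves.
A route of 8 moves achieves this: (3,4) → (2,4) → (2,3) → (2,2) → (2,1) → (1,1) → (1,2) → (1,3) → (1,4).
Since 8 matches the lower bound, it is optimal.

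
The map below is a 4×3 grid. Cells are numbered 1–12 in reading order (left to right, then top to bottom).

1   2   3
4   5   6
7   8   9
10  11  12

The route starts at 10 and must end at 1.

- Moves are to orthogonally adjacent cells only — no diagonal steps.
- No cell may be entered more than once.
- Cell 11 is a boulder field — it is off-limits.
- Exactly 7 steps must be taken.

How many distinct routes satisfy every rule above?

Need simple routes of exactly 7 moves from 10 to 1 (Manhattan distance 3, so 2 moves are spent on a detour and 2 undoing it).
Enumerating: 10 7 4 5 6 3 2 1 | 10 7 8 5 6 3 2 1 | 10 7 8 9 6 3 2 1 | 10 7 8 9 6 5 2 1 | 10 7 8 9 6 5 4 1.
That gives 5 routes.

5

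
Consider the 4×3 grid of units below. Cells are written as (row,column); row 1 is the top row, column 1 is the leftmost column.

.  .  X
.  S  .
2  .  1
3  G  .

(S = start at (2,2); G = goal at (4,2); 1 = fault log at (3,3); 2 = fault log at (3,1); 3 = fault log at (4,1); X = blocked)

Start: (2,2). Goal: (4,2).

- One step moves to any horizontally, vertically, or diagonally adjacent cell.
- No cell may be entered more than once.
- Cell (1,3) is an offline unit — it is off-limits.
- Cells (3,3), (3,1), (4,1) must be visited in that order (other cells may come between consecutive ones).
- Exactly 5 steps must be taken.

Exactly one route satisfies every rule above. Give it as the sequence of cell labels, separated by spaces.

The waypoints must appear in the order (3,3), (3,1), (4,1), with no cell reused.
Route from (2,2): down-right 1 to (3,3), left 2 to (3,1), down 1 to (4,1), right 1 to (4,2) — 5 moves in all.
Check: order respected (1 at step 1, 2 at step 3, 3 at step 4); 5 moves as required.

(2,2) (3,3) (3,2) (3,1) (4,1) (4,2)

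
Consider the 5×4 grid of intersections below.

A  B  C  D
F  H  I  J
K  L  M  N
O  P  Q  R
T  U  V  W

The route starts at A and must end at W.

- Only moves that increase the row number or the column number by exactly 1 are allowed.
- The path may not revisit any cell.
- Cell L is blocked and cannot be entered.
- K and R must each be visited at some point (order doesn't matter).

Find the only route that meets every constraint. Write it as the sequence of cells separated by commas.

Moves only go right or down, so the column and row indices never decrease.
Route from A: 3× down (reaching O), 3× right (reaching R), down to W — 7 moves in all.
Check: all required cells visited.

A, F, K, O, P, Q, R, W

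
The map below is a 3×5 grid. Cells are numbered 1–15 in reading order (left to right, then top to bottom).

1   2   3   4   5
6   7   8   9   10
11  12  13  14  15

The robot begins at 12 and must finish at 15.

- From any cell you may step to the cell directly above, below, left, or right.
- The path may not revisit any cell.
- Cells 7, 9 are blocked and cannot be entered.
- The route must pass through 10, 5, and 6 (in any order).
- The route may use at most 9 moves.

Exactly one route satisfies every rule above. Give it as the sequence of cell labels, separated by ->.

12 -> 11 -> 6 -> 1 -> 2 -> 3 -> 4 -> 5 -> 10 -> 15

Any route must reach 10, 5, and 6 and still end at 15 within 9 moves, so the order of the required stops is forced.
Route from 12: left 1 to 11, up 2 to 1, right 4 to 5, down 2 to 15 — 9 moves in all.
Check: all required cells visited; 9 ≤ 9 moves.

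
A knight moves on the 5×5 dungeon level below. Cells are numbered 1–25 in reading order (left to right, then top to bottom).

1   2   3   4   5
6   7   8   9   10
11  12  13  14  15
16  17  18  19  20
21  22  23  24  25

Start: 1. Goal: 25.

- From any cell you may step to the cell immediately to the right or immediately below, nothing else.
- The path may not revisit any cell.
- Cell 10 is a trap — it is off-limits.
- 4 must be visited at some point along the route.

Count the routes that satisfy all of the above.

3

A right/down-only route from 1 to 25 makes exactly 4 down-moves and 4 right-moves in some order.
With no other constraints that would be C(8,4) = 70 routes.
Split at 4 and multiply the segment counts (each segment already excludes blocked cells): 1→4: 1; 4→25: 3; product = 3.
That gives 3 routes.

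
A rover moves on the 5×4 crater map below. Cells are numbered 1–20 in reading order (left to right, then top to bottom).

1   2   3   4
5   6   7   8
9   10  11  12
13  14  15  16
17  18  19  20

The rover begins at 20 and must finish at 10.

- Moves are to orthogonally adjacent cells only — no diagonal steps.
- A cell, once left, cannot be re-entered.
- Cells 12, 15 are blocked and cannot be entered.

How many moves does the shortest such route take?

The Manhattan distance from 20 to 10 is |5−3| + |4−2| = 4, so at least 4 moves are needed.
A route of 4 moves achieves this: 20 → 19 → 18 → 14 → 10.
Since 4 matches the lower bound, it is optimal.

4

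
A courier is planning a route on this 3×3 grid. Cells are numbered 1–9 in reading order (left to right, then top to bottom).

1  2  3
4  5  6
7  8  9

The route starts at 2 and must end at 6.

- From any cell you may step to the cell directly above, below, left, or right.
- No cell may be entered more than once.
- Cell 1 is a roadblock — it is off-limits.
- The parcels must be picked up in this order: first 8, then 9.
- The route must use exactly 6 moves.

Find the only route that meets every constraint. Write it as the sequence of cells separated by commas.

The waypoints must appear in the order 8, 9, with no cell reused.
Route from 2: down to 5, left to 4, down to 7, 2× right (reaching 9), up to 6 — 6 moves in all.
Check: order respected (8 at step 4, 9 at step 5); 6 moves as required.

2, 5, 4, 7, 8, 9, 6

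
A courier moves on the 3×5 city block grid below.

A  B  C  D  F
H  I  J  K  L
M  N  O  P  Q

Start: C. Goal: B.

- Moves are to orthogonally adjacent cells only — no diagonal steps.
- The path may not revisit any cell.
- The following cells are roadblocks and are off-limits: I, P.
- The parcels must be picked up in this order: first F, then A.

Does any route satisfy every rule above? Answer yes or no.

yes

One route that works: C → D → F → L → K → J → O → N → M → H → A → B.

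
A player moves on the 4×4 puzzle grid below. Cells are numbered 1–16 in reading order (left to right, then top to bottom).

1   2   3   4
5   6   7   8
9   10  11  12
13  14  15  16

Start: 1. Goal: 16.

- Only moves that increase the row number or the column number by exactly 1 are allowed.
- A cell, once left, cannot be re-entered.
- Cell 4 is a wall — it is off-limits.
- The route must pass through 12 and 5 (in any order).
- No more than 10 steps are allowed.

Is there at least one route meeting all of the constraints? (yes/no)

yes

One route that works: 1 → 5 → 9 → 10 → 11 → 12 → 16.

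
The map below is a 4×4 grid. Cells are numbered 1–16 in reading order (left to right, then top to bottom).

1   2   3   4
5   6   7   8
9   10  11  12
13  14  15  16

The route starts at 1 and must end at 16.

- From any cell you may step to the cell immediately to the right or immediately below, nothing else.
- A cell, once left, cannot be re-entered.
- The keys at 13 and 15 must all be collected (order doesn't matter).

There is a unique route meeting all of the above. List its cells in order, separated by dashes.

1 - 5 - 9 - 13 - 14 - 15 - 16

Moves only go right or down, so the column and row indices never decrease.
Route from 1: 3× down (reaching 13), 3× right (reaching 16) — 6 moves in all.
Check: all required cells visited.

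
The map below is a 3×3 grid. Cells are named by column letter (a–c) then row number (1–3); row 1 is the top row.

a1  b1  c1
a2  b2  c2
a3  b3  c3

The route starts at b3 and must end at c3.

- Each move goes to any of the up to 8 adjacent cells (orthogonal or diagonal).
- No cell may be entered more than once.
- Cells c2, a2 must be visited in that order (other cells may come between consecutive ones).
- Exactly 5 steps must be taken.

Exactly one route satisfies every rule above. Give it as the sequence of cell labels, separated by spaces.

b3 c2 b1 a2 b2 c3

The waypoints must appear in the order c2, a2, with no cell reused.
Route from b3: up-right 1 to c2, up-left 1 to b1, down-left 1 to a2, right 1 to b2, down-right 1 to c3 — 5 moves in all.
Check: order respected (c2 at step 1, a2 at step 3); 5 moves as required.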